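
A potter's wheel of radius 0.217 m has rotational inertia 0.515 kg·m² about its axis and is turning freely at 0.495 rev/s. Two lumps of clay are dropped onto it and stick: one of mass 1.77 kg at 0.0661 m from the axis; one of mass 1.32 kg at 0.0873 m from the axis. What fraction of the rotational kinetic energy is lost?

fraction ≈ 0.0334

The added mass arrives with no angular momentum about the axis, and any external torque about the axis is negligible, so the system's angular momentum is conserved.
Added inertia Σmr² = (1.77)(0.0661)² + (1.32)(0.0873)² = 0.01779 kg·m²; I_f = 0.5150 + 0.01779 = 0.5328 kg·m².
ω_f = I_p ω_i / I_f = (0.5150)(0.495) / 0.5328 = 0.4785 rev/s.
KE_i = ½(0.5150)(3.110 rad/s)² = 2.491 J; KE_f = ½(0.5328)(3.006)² = 2.408 J.
Fraction lost = 0.03340.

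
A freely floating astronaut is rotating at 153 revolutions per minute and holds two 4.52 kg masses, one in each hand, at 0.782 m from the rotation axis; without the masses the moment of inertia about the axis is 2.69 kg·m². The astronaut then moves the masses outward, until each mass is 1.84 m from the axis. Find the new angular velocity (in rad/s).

With no external torque about the axis, L is conserved: I₁ω₁ = I₂ω₂.
I₁ = 2.69 + 2(4.52)(0.782)² = 8.218 kg·m²; I₂ = 2.69 + 2(4.52)(1.84)² = 33.30 kg·m².
ω₂ = I₁ω₁ / I₂ = (8.218)(153 rpm) / (33.30) = 37.76 rpm = 3.955 rad/s.

ω₂ ≈ 3.95 rad/s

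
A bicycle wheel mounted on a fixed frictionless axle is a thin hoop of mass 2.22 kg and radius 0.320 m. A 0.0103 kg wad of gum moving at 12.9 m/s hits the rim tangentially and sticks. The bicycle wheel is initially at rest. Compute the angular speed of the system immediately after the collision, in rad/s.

|ω_f| ≈ 0.186 rad/s

About the axle the impulsive forces during the collision are internal, so angular momentum about that axis is conserved.
I_p = (2.22)(0.320)² = 0.2273 kg·m². Taking the sense of the wad of gum's angular momentum as positive, L_{wad} = m v R = (0.0103)(12.9)(0.320) = 0.04252 kg·m²/s.
L_i = 0 + 0.04252 = 0.04252 kg·m²/s.
After sticking, I_f = I_p + m R² = 0.2273 + (0.0103)(0.320)² = 0.2284 kg·m².
ω_f = L_i / I_f = 0.04252 / 0.2284 = 0.1862 rad/s.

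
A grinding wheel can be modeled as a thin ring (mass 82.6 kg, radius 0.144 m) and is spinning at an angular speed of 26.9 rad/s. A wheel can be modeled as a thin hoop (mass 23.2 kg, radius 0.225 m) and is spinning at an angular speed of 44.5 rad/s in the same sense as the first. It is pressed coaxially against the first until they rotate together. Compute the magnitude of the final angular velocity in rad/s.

No external torque acts about the common axis, so total angular momentum is conserved.
Moments of inertia: I_A = (82.6)(0.144)² = 1.713 kg·m²; I_B = (23.2)(0.225)² = 1.174 kg·m².
Taking A's sense as positive: L = (1.713)(26.9) + (1.174)(44.5) = 98.34 kg·m²·rad/s.
Combined I = 1.713 + 1.174 = 2.887 kg·m².
ω_f = L / I = 98.34 / 2.887 = 34.06 rad/s.

|ω_f| ≈ 34.1 rad/s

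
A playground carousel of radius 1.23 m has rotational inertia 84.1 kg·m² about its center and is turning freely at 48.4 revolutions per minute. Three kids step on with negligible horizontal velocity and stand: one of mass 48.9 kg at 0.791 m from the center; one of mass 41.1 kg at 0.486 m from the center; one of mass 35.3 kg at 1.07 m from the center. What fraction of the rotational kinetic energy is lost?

fraction ≈ 0.490

The added mass arrives with no angular momentum about the center, and any external torque about the center is negligible, so the system's angular momentum is conserved.
Added inertia Σmr² = (48.9)(0.791)² + (41.1)(0.486)² + (35.3)(1.07)² = 80.72 kg·m²; I_f = 84.10 + 80.72 = 164.8 kg·m².
ω_f = I_p ω_i / I_f = (84.10)(48.4) / 164.8 = 24.70 rpm.
KE_i = ½(84.10)(5.068 rad/s)² = 1080 J; KE_f = ½(164.8)(2.586)² = 551.2 J.
Fraction lost = 0.4897.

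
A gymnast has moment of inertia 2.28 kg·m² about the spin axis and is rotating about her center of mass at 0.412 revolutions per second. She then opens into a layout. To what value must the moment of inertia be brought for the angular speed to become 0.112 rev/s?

I₂ ≈ 8.39 kg·m²

No external torque acts about the spin axis, so angular momentum is conserved.
I₂ = I₁ω₁ / ω₂ = (2.28)(0.412) / (0.112) = 8.387 kg·m².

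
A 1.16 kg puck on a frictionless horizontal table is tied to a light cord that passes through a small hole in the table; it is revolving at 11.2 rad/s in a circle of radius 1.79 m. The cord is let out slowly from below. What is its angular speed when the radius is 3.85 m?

The constraining force is radial, so m r² ω about the center is conserved.
ω₂ = ω₁ (r₁/r₂)² = (11.2)(1.79/3.85)² = 2.421 rad/s.

ω₂ ≈ 2.42 rad/s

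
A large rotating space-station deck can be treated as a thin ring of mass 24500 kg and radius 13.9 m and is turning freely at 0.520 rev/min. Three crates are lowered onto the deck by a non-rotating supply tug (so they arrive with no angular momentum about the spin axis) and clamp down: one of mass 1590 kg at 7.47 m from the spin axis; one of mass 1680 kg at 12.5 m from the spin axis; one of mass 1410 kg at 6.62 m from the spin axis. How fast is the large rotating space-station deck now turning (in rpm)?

No external torque acts about the spin axis; L_before = L_after.
I_p = (24500)(13.9)² = 4.734e+06 kg·m².
Added inertia Σmr² = (1590)(7.47)² + (1680)(12.5)² + (1410)(6.62)² = 4.130e+05 kg·m²; I_f = 4.734e+06 + 4.130e+05 = 5.147e+06 kg·m².
ω_f = I_p ω_i / I_f = (4.734e+06)(0.520) / 5.147e+06 = 0.4783 rpm.

ω_f ≈ 0.478 rpm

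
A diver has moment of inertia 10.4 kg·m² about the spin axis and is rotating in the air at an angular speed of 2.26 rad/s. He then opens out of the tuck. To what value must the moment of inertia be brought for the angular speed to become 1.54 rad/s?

With no external torque about the axis, L is conserved: I₁ω₁ = I₂ω₂.
I₂ = I₁ω₁ / ω₂ = (10.4)(2.26) / (1.54) = 15.26 kg·m².

I₂ ≈ 15.3 kg·m²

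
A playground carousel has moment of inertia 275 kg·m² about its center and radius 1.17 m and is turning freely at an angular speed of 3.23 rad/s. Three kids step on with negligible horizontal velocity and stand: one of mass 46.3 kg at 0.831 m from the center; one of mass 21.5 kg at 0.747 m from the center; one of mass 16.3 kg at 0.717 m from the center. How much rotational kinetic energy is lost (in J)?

No external torque acts about the center; L_before = L_after.
Added inertia Σmr² = (46.3)(0.831)² + (21.5)(0.747)² + (16.3)(0.717)² = 52.35 kg·m²; I_f = 275.0 + 52.35 = 327.3 kg·m².
ω_f = I_p ω_i / I_f = (275.0)(3.23) / 327.3 = 2.713 rad/s.
KE_i = ½(275.0)(3.230 rad/s)² = 1435 J; KE_f = ½(327.3)(2.713)² = 1205 J.

energy lost ≈ 229 J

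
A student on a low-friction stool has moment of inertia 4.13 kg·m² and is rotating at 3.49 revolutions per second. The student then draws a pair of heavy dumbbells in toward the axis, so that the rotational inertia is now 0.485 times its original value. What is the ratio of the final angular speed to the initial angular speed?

Angular momentum about the spin axis is conserved since the torque about it is zero.
I₂ = 0.485 × 4.13 = 2.003 kg·m².
ω₂/ω₁ = I₁/I₂ = 4.130 / 2.003 = 2.062.

ω₂/ω₁ ≈ 2.06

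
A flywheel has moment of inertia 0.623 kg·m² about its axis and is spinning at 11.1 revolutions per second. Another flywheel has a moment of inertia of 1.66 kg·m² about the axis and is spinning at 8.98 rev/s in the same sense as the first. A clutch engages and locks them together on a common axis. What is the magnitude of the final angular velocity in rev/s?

No external torque acts about the common axis, so total angular momentum is conserved.
Taking A's sense as positive: L = (0.6230)(11.1) + (1.660)(8.98) = 21.82 kg·m²·rev/s.
Combined I = 0.6230 + 1.660 = 2.283 kg·m².
ω_f = L / I = 21.82 / 2.283 = 9.559 rev/s.

|ω_f| ≈ 9.56 rev/s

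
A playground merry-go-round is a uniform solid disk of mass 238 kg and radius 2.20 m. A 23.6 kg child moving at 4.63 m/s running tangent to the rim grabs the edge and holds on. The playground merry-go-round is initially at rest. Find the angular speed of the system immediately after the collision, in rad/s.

|ω_f| ≈ 0.348 rad/s

The axle reaction passes through the axle and exerts no torque about it; angular momentum about the axle is conserved through the impact.
I_p = ½(238)(2.20)² = 576.0 kg·m². Taking the sense of the child's angular momentum as positive, L_{child} = m v R = (23.6)(4.63)(2.20) = 240.4 kg·m²/s.
L_i = 0 + 240.4 = 240.4 kg·m²/s.
After sticking, I_f = I_p + m R² = 576.0 + (23.6)(2.20)² = 690.2 kg·m².
ω_f = L_i / I_f = 240.4 / 690.2 = 0.3483 rad/s.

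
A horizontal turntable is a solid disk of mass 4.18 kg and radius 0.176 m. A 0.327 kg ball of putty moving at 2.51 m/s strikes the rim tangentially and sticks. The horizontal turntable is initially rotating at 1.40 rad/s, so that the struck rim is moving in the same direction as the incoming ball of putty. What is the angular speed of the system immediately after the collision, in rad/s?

|ω_f| ≈ 3.14 rad/s

About the axle the impulsive forces during the collision are internal, so angular momentum about that axis is conserved.
I_p = ½(4.18)(0.176)² = 0.06474 kg·m². Taking the sense of the ball of putty's angular momentum as positive, L_{ball} = m v R = (0.327)(2.51)(0.176) = 0.1445 kg·m²/s.
L_i = +I_p ω_p + m v R = +(0.06474)(1.40) + 0.1445 = 0.2351 kg·m²/s.
After sticking, I_f = I_p + m R² = 0.06474 + (0.327)(0.176)² = 0.07487 kg·m².
ω_f = L_i / I_f = 0.2351 / 0.07487 = 3.140 rad/s.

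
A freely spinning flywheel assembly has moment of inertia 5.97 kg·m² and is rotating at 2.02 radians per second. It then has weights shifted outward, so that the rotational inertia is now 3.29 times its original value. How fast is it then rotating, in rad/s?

With no external torque about the axis, L is conserved: I₁ω₁ = I₂ω₂.
I₂ = 3.29 × 5.97 = 19.64 kg·m².
ω₂ = I₁ω₁ / I₂ = (5.970)(2.02 rad/s) / (19.64) = 0.6140 rad/s.

ω₂ ≈ 0.614 rad/s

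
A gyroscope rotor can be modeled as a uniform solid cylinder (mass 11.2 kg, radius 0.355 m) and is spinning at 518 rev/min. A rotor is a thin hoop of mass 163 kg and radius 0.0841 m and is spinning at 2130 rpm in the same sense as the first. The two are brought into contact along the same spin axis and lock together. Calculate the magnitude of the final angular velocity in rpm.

The coupling torques are internal; angular momentum about the shared axis is conserved.
Moments of inertia: I_A = ½(11.2)(0.355)² = 0.7057 kg·m²; I_B = (163)(0.0841)² = 1.153 kg·m².
Taking A's sense as positive: L = (0.7057)(518) + (1.153)(2130) = 2821 kg·m²·rpm.
Combined I = 0.7057 + 1.153 = 1.859 kg·m².
ω_f = L / I = 2821 / 1.859 = 1518 rpm.

|ω_f| ≈ 1520 rpm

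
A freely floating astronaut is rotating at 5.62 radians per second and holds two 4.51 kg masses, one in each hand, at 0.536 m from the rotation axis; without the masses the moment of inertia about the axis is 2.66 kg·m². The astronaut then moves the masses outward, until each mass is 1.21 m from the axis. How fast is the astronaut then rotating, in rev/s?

With no external torque about the axis, L is conserved: I₁ω₁ = I₂ω₂.
I₁ = 2.66 + 2(4.51)(0.536)² = 5.251 kg·m²; I₂ = 2.66 + 2(4.51)(1.21)² = 15.87 kg·m².
ω₂ = I₁ω₁ / I₂ = (5.251)(5.62 rad/s) / (15.87) = 1.860 rad/s = 0.2960 rev/s.

ω₂ ≈ 0.296 rev/s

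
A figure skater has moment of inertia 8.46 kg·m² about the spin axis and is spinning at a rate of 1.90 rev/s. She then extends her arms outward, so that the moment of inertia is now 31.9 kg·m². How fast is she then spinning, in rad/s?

ω₂ ≈ 3.17 rad/s

Angular momentum about the spin axis is conserved since the torque about it is zero.
ω₂ = I₁ω₁ / I₂ = (8.460)(1.90 rev/s) / (31.90) = 0.5039 rev/s = 3.166 rad/s.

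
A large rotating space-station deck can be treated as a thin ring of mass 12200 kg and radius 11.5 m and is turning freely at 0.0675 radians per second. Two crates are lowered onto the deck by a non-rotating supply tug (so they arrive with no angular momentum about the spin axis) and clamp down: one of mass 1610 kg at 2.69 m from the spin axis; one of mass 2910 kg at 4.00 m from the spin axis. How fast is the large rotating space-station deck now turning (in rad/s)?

No external torque acts about the spin axis; L_before = L_after.
I_p = (12200)(11.5)² = 1.613e+06 kg·m².
Added inertia Σmr² = (1610)(2.69)² + (2910)(4.00)² = 58210 kg·m²; I_f = 1.613e+06 + 58210 = 1.672e+06 kg·m².
ω_f = I_p ω_i / I_f = (1.613e+06)(0.0675) / 1.672e+06 = 0.06515 rad/s.

ω_f ≈ 0.0651 rad/s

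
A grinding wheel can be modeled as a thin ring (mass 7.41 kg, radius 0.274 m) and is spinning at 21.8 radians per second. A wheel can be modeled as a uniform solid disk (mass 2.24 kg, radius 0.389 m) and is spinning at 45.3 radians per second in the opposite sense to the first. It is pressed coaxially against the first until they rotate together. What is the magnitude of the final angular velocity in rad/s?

|ω_f| ≈ 6.13 rad/s

No external torque acts about the common axis, so total angular momentum is conserved.
Moments of inertia: I_A = (7.41)(0.274)² = 0.5563 kg·m²; I_B = ½(2.24)(0.389)² = 0.1695 kg·m².
Taking A's sense as positive: L = (0.5563)(21.8) − (0.1695)(45.3) = 4.450 kg·m²·rad/s.
Combined I = 0.5563 + 0.1695 = 0.7258 kg·m².
ω_f = L / I = 4.450 / 0.7258 = 6.132 rad/s.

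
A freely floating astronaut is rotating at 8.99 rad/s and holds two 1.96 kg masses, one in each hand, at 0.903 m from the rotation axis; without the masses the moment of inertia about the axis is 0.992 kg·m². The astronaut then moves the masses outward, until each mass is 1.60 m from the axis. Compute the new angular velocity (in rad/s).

Angular momentum about the spin axis is conserved since the torque about it is zero.
I₁ = 0.992 + 2(1.96)(0.903)² = 4.188 kg·m²; I₂ = 0.992 + 2(1.96)(1.60)² = 11.03 kg·m².
ω₂ = I₁ω₁ / I₂ = (4.188)(8.99 rad/s) / (11.03) = 3.415 rad/s.

ω₂ ≈ 3.41 rad/s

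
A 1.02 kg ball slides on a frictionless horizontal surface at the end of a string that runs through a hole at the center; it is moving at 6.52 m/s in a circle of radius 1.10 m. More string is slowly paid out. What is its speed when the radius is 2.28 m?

The only horizontal force on the mass is along the cord (radial), so it exerts no torque about the hole and angular momentum m v r is conserved.
v₂ = v₁ r₁ / r₂ = (6.52)(1.10) / (2.28) = 3.146 m/s.

v₂ ≈ 3.15 m/s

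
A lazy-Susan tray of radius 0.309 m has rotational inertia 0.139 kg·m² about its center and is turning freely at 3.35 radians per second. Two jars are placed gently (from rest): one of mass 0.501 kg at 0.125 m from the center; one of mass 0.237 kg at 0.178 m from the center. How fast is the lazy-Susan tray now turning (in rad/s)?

No external torque acts about the center; L_before = L_after.
Added inertia Σmr² = (0.501)(0.125)² + (0.237)(0.178)² = 0.01534 kg·m²; I_f = 0.1390 + 0.01534 = 0.1543 kg·m².
ω_f = I_p ω_i / I_f = (0.1390)(3.35) / 0.1543 = 3.017 rad/s.

ω_f ≈ 3.02 rad/s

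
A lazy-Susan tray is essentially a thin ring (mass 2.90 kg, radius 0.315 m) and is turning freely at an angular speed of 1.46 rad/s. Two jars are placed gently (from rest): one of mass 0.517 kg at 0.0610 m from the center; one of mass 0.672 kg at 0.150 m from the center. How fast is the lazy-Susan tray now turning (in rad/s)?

ω_f ≈ 1.38 rad/s

The added mass arrives with no angular momentum about the center, and any external torque about the center is negligible, so the system's angular momentum is conserved.
I_p = (2.90)(0.315)² = 0.2878 kg·m².
Added inertia Σmr² = (0.517)(0.0610)² + (0.672)(0.150)² = 0.01704 kg·m²; I_f = 0.2878 + 0.01704 = 0.3048 kg·m².
ω_f = I_p ω_i / I_f = (0.2878)(1.46) / 0.3048 = 1.378 rad/s.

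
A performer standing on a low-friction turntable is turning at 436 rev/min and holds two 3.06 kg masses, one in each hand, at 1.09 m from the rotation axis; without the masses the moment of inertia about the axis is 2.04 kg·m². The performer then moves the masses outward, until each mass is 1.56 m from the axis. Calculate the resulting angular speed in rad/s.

ω₂ ≈ 25.1 rad/s

Angular momentum about the spin axis is conserved since the torque about it is zero.
I₁ = 2.04 + 2(3.06)(1.09)² = 9.311 kg·m²; I₂ = 2.04 + 2(3.06)(1.56)² = 16.93 kg·m².
ω₂ = I₁ω₁ / I₂ = (9.311)(436 rpm) / (16.93) = 239.7 rpm = 25.11 rad/s.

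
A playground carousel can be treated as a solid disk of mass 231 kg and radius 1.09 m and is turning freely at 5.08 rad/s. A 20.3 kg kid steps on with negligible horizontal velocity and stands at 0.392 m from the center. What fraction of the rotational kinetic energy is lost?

No external torque acts about the center; L_before = L_after.
I_p = ½(231)(1.09)² = 137.2 kg·m².
Added inertia Σmr² = (20.3)(0.392)² = 3.119 kg·m²; I_f = 137.2 + 3.119 = 140.3 kg·m².
ω_f = I_p ω_i / I_f = (137.2)(5.08) / 140.3 = 4.967 rad/s.
KE_i = ½(137.2)(5.080 rad/s)² = 1771 J; KE_f = ½(140.3)(4.967)² = 1731 J.
Fraction lost = 0.02223.

fraction ≈ 0.0222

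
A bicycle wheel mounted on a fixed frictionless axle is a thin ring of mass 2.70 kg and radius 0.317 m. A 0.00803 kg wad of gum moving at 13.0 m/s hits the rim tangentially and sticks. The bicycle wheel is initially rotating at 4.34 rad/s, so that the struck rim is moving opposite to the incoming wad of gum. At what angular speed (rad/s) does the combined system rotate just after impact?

|ω_f| ≈ 4.21 rad/s

The axle reaction passes through the axle and exerts no torque about it; angular momentum about the axle is conserved through the impact.
I_p = (2.70)(0.317)² = 0.2713 kg·m². Taking the sense of the wad of gum's angular momentum as positive, L_{wad} = m v R = (0.00803)(13.0)(0.317) = 0.03309 kg·m²/s.
L_i = −I_p ω_p + m v R = −(0.2713)(4.34) + 0.03309 = -1.144 kg·m²/s.
After sticking, I_f = I_p + m R² = 0.2713 + (0.00803)(0.317)² = 0.2721 kg·m².
ω_f = L_i / I_f = -1.144 / 0.2721 = -4.206 rad/s.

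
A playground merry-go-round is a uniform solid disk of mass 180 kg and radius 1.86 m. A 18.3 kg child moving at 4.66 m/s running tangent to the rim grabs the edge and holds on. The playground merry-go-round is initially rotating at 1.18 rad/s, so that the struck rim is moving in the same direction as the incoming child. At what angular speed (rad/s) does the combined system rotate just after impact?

The axle reaction passes through the axle and exerts no torque about it; angular momentum about the axle is conserved through the impact.
I_p = ½(180)(1.86)² = 311.4 kg·m². Taking the sense of the child's angular momentum as positive, L_{child} = m v R = (18.3)(4.66)(1.86) = 158.6 kg·m²/s.
L_i = +I_p ω_p + m v R = +(311.4)(1.18) + 158.6 = 526.0 kg·m²/s.
After sticking, I_f = I_p + m R² = 311.4 + (18.3)(1.86)² = 374.7 kg·m².
ω_f = L_i / I_f = 526.0 / 374.7 = 1.404 rad/s.

|ω_f| ≈ 1.40 rad/s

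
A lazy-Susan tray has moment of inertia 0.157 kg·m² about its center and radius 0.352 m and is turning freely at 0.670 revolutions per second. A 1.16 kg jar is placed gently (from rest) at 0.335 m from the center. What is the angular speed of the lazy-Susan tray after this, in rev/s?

ω_f ≈ 0.366 rev/s

No external torque acts about the center; L_before = L_after.
Added inertia Σmr² = (1.16)(0.335)² = 0.1302 kg·m²; I_f = 0.1570 + 0.1302 = 0.2872 kg·m².
ω_f = I_p ω_i / I_f = (0.1570)(0.670) / 0.2872 = 0.3663 rev/s.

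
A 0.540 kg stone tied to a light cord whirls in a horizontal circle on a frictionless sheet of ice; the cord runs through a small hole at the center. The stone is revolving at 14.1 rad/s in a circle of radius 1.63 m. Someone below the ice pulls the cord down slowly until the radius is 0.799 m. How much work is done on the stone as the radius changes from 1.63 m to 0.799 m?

W ≈ 451 J

No torque about the axis ⇒ m r₁² ω₁ = m r₂² ω₂.
ω₂ = ω₁ (r₁/r₂)² = (14.1)(1.63/0.799)² = 58.68 rad/s.
W = ΔKE = ½m(v₂² − v₁²) = 450.9 J.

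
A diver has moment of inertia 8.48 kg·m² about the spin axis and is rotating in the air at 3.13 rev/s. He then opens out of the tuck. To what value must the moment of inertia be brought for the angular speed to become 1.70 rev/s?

I₂ ≈ 15.6 kg·m²

With no external torque about the axis, L is conserved: I₁ω₁ = I₂ω₂.
I₂ = I₁ω₁ / ω₂ = (8.48)(3.13) / (1.70) = 15.61 kg·m².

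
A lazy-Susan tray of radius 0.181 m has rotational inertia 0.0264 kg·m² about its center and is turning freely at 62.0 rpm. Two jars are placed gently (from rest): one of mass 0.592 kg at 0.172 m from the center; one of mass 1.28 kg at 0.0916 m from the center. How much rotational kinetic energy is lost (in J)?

The added mass arrives with no angular momentum about the center, and any external torque about the center is negligible, so the system's angular momentum is conserved.
Added inertia Σmr² = (0.592)(0.172)² + (1.28)(0.0916)² = 0.02825 kg·m²; I_f = 0.02640 + 0.02825 = 0.05465 kg·m².
ω_f = I_p ω_i / I_f = (0.02640)(62.0) / 0.05465 = 29.95 rpm.
KE_i = ½(0.02640)(6.493 rad/s)² = 0.5564 J; KE_f = ½(0.05465)(3.136)² = 0.2688 J.

energy lost ≈ 0.288 J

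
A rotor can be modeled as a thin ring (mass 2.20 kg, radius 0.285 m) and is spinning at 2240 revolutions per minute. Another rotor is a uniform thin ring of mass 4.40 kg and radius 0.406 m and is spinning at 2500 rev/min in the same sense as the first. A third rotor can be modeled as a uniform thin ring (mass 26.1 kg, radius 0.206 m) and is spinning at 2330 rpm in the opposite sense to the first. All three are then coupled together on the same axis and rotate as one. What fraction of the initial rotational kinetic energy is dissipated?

No external torque acts about the common axis, so total angular momentum is conserved.
Moments of inertia: I_A = (2.20)(0.285)² = 0.1787 kg·m²; I_B = (4.40)(0.406)² = 0.7253 kg·m²; I_C = (26.1)(0.206)² = 1.108 kg·m².
Taking A's sense as positive: L = (0.1787)(2240) + (0.7253)(2500) − (1.108)(2330) = -367.2 kg·m²·rpm.
Combined I = 0.1787 + 0.7253 + 1.108 = 2.012 kg·m².
ω_f = L / I = -367.2 / 2.012 = -182.5 rpm.
KE_i = ½ΣIω² = 62740 J; KE_f = ½(2.012)(19.12)² = 367.5 J.
Fraction dissipated = (KE_i − KE_f)/KE_i = 0.9941.

fraction ≈ 0.994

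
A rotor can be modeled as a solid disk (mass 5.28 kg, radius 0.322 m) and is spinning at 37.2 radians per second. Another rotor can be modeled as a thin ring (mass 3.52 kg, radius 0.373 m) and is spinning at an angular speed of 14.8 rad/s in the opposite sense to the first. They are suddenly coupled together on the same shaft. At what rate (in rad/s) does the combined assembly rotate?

The coupling torques are internal; angular momentum about the shared axis is conserved.
Moments of inertia: I_A = ½(5.28)(0.322)² = 0.2737 kg·m²; I_B = (3.52)(0.373)² = 0.4897 kg·m².
Taking A's sense as positive: L = (0.2737)(37.2) − (0.4897)(14.8) = 2.935 kg·m²·rad/s.
Combined I = 0.2737 + 0.4897 = 0.7635 kg·m².
ω_f = L / I = 2.935 / 0.7635 = 3.844 rad/s.

|ω_f| ≈ 3.84 rad/s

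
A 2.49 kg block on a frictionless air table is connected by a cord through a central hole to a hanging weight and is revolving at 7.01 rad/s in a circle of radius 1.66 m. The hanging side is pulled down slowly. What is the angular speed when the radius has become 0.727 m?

No torque about the axis ⇒ m r₁² ω₁ = m r₂² ω₂.
ω₂ = ω₁ (r₁/r₂)² = (7.01)(1.66/0.727)² = 36.55 rad/s.

ω₂ ≈ 36.5 rad/s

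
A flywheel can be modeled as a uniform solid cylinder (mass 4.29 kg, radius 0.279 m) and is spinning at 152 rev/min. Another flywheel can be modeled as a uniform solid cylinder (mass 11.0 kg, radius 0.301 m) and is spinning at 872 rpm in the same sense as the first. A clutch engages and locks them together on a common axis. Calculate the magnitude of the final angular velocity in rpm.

|ω_f| ≈ 691 rpm

No external torque acts about the common axis, so total angular momentum is conserved.
Moments of inertia: I_A = ½(4.29)(0.279)² = 0.1670 kg·m²; I_B = ½(11.0)(0.301)² = 0.4983 kg·m².
Taking A's sense as positive: L = (0.1670)(152) + (0.4983)(872) = 459.9 kg·m²·rpm.
Combined I = 0.1670 + 0.4983 = 0.6653 kg·m².
ω_f = L / I = 459.9 / 0.6653 = 691.3 rpm.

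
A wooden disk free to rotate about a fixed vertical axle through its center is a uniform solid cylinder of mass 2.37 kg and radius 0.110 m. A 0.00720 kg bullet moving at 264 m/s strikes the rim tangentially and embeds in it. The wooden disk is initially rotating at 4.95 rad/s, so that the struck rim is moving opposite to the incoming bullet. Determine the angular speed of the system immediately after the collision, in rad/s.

|ω_f| ≈ 9.57 rad/s

The axle reaction passes through the axle and exerts no torque about it; angular momentum about the axle is conserved through the impact.
I_p = ½(2.37)(0.110)² = 0.01434 kg·m². Taking the sense of the bullet's angular momentum as positive, L_{bullet} = m v R = (0.00720)(264)(0.110) = 0.2091 kg·m²/s.
L_i = −I_p ω_p + m v R = −(0.01434)(4.95) + 0.2091 = 0.1381 kg·m²/s.
After sticking, I_f = I_p + m R² = 0.01434 + (0.00720)(0.110)² = 0.01443 kg·m².
ω_f = L_i / I_f = 0.1381 / 0.01443 = 9.574 rad/s.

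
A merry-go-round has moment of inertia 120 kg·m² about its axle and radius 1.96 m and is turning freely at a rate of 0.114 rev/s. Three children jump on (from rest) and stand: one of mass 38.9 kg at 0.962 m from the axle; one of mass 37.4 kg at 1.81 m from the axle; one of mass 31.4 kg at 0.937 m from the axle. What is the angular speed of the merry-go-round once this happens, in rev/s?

The added mass arrives with no angular momentum about the axle, and any external torque about the axle is negligible, so the system's angular momentum is conserved.
Added inertia Σmr² = (38.9)(0.962)² + (37.4)(1.81)² + (31.4)(0.937)² = 186.1 kg·m²; I_f = 120.0 + 186.1 = 306.1 kg·m².
ω_f = I_p ω_i / I_f = (120.0)(0.114) / 306.1 = 0.04469 rev/s.

ω_f ≈ 0.0447 rev/s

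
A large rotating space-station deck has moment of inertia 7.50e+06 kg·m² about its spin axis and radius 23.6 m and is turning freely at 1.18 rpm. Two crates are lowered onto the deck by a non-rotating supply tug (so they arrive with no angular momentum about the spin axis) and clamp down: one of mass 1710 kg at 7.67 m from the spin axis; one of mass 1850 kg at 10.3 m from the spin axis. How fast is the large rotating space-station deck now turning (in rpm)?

ω_f ≈ 1.14 rpm

No external torque acts about the spin axis; L_before = L_after.
Added inertia Σmr² = (1710)(7.67)² + (1850)(10.3)² = 2.969e+05 kg·m²; I_f = 7.500e+06 + 2.969e+05 = 7.797e+06 kg·m².
ω_f = I_p ω_i / I_f = (7.500e+06)(1.18) / 7.797e+06 = 1.135 rpm.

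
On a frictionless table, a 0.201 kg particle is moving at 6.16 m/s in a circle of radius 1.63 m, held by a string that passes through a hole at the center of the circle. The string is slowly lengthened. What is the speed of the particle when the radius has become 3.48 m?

The only horizontal force on the mass is along the cord (radial), so it exerts no torque about the hole and angular momentum m v r is conserved.
v₂ = v₁ r₁ / r₂ = (6.16)(1.63) / (3.48) = 2.885 m/s.

v₂ ≈ 2.89 m/s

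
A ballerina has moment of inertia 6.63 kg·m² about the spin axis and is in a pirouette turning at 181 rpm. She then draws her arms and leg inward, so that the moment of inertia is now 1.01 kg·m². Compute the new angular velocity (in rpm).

No external torque acts about the spin axis, so angular momentum is conserved.
ω₂ = I₁ω₁ / I₂ = (6.630)(181 rpm) / (1.010) = 1188 rpm.

ω₂ ≈ 1190 rpm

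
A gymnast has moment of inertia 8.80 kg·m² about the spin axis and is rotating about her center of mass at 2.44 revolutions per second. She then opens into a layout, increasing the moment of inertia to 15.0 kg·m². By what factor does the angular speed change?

ω₂/ω₁ ≈ 0.587

Angular momentum about the spin axis is conserved since the torque about it is zero.
ω₂/ω₁ = I₁/I₂ = 8.800 / 15.00 = 0.5867.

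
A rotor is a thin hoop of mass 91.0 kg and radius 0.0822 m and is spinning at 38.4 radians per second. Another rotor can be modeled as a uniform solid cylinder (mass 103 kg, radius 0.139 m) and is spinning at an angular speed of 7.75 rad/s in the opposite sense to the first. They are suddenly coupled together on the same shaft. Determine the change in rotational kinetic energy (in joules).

No external torque acts about the common axis, so total angular momentum is conserved.
Moments of inertia: I_A = (91.0)(0.0822)² = 0.6149 kg·m²; I_B = ½(103)(0.139)² = 0.9950 kg·m².
Taking A's sense as positive: L = (0.6149)(38.4) − (0.9950)(7.75) = 15.90 kg·m²·rad/s.
Combined I = 0.6149 + 0.9950 = 1.610 kg·m².
ω_f = L / I = 15.90 / 1.610 = 9.876 rad/s.
KE_i = ½ΣIω² = 483.2 J; KE_f = ½(1.610)(9.876)² = 78.51 J.

ΔKE ≈ -405 J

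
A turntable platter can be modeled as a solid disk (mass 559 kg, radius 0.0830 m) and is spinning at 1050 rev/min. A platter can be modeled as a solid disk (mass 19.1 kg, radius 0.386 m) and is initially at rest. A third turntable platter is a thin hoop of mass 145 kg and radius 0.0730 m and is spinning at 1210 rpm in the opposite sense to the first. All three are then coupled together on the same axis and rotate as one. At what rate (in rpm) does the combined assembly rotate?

The coupling torques are internal; angular momentum about the shared axis is conserved.
Moments of inertia: I_A = ½(559)(0.0830)² = 1.925 kg·m²; I_B = ½(19.1)(0.386)² = 1.423 kg·m²; I_C = (145)(0.0730)² = 0.7727 kg·m².
Taking A's sense as positive: L = (1.925)(1050) − (0.7727)(1210) = 1087 kg·m²·rpm.
Combined I = 1.925 + 1.423 + 0.7727 = 4.121 kg·m².
ω_f = L / I = 1087 / 4.121 = 263.7 rpm.

|ω_f| ≈ 264 rpm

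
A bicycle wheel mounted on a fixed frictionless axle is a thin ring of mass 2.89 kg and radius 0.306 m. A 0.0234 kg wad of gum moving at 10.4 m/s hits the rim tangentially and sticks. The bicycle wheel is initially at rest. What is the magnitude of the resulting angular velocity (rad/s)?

About the axle the impulsive forces during the collision are internal, so angular momentum about that axis is conserved.
I_p = (2.89)(0.306)² = 0.2706 kg·m². Taking the sense of the wad of gum's angular momentum as positive, L_{wad} = m v R = (0.0234)(10.4)(0.306) = 0.07447 kg·m²/s.
L_i = 0 + 0.07447 = 0.07447 kg·m²/s.
After sticking, I_f = I_p + m R² = 0.2706 + (0.0234)(0.306)² = 0.2728 kg·m².
ω_f = L_i / I_f = 0.07447 / 0.2728 = 0.2730 rad/s.

|ω_f| ≈ 0.273 rad/s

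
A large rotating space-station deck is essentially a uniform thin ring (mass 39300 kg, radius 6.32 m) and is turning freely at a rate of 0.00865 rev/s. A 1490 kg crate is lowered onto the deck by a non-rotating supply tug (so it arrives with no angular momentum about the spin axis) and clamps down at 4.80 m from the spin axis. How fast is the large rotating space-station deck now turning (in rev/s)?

No external torque acts about the spin axis; L_before = L_after.
I_p = (39300)(6.32)² = 1.570e+06 kg·m².
Added inertia Σmr² = (1490)(4.80)² = 34330 kg·m²; I_f = 1.570e+06 + 34330 = 1.604e+06 kg·m².
ω_f = I_p ω_i / I_f = (1.570e+06)(0.00865) / 1.604e+06 = 0.008465 rev/s.

ω_f ≈ 0.00846 rev/s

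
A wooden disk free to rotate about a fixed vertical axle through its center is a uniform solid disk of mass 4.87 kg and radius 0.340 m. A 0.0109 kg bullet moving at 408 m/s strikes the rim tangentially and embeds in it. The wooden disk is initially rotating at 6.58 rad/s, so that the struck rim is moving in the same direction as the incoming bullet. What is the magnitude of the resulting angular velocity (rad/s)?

|ω_f| ≈ 11.9 rad/s

The axle reaction passes through the axle and exerts no torque about it; angular momentum about the axle is conserved through the impact.
I_p = ½(4.87)(0.340)² = 0.2815 kg·m². Taking the sense of the bullet's angular momentum as positive, L_{bullet} = m v R = (0.0109)(408)(0.340) = 1.512 kg·m²/s.
L_i = +I_p ω_p + m v R = +(0.2815)(6.58) + 1.512 = 3.364 kg·m²/s.
After sticking, I_f = I_p + m R² = 0.2815 + (0.0109)(0.340)² = 0.2827 kg·m².
ω_f = L_i / I_f = 3.364 / 0.2827 = 11.90 rad/s.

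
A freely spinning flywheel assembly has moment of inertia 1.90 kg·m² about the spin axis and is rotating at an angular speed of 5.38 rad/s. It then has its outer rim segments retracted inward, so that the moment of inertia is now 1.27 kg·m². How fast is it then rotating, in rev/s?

No external torque acts about the spin axis, so angular momentum is conserved.
ω₂ = I₁ω₁ / I₂ = (1.900)(5.38 rad/s) / (1.270) = 8.049 rad/s = 1.281 rev/s.

ω₂ ≈ 1.28 rev/s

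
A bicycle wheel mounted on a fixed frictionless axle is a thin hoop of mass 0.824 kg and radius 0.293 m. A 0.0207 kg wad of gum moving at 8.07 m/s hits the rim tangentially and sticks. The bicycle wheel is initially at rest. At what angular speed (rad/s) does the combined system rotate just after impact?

The axle reaction passes through the axle and exerts no torque about it; angular momentum about the axle is conserved through the impact.
I_p = (0.824)(0.293)² = 0.07074 kg·m². Taking the sense of the wad of gum's angular momentum as positive, L_{wad} = m v R = (0.0207)(8.07)(0.293) = 0.04895 kg·m²/s.
L_i = 0 + 0.04895 = 0.04895 kg·m²/s.
After sticking, I_f = I_p + m R² = 0.07074 + (0.0207)(0.293)² = 0.07252 kg·m².
ω_f = L_i / I_f = 0.04895 / 0.07252 = 0.6750 rad/s.

|ω_f| ≈ 0.675 rad/s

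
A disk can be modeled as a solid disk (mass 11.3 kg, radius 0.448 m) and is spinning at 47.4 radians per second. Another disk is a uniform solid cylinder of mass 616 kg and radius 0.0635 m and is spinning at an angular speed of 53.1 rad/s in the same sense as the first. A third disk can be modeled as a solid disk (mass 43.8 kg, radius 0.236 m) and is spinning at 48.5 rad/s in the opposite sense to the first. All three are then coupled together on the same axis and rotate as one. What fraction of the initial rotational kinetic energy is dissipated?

The coupling torques are internal; angular momentum about the shared axis is conserved.
Moments of inertia: I_A = ½(11.3)(0.448)² = 1.134 kg·m²; I_B = ½(616)(0.0635)² = 1.242 kg·m²; I_C = ½(43.8)(0.236)² = 1.220 kg·m².
Taking A's sense as positive: L = (1.134)(47.4) + (1.242)(53.1) − (1.220)(48.5) = 60.54 kg·m²·rad/s.
Combined I = 1.134 + 1.242 + 1.220 = 3.596 kg·m².
ω_f = L / I = 60.54 / 3.596 = 16.84 rad/s.
KE_i = ½ΣIω² = 4459 J; KE_f = ½(3.596)(16.84)² = 509.7 J.
Fraction dissipated = (KE_i − KE_f)/KE_i = 0.8857.

fraction ≈ 0.886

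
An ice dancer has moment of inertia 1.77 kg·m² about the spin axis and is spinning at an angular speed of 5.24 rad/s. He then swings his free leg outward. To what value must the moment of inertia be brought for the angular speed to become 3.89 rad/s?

No external torque acts about the spin axis, so angular momentum is conserved.
I₂ = I₁ω₁ / ω₂ = (1.77)(5.24) / (3.89) = 2.384 kg·m².

I₂ ≈ 2.38 kg·m²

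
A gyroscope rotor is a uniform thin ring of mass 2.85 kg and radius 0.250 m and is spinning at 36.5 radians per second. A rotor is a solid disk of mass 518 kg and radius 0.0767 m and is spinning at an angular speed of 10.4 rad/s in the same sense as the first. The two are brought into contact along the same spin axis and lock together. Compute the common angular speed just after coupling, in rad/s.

The coupling torques are internal; angular momentum about the shared axis is conserved.
Moments of inertia: I_A = (2.85)(0.250)² = 0.1781 kg·m²; I_B = ½(518)(0.0767)² = 1.524 kg·m².
Taking A's sense as positive: L = (0.1781)(36.5) + (1.524)(10.4) = 22.35 kg·m²·rad/s.
Combined I = 0.1781 + 1.524 = 1.702 kg·m².
ω_f = L / I = 22.35 / 1.702 = 13.13 rad/s.

|ω_f| ≈ 13.1 rad/s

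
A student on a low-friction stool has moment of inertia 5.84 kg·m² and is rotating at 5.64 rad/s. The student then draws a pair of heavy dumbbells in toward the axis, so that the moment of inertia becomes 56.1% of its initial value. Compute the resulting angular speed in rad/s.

With no external torque about the axis, L is conserved: I₁ω₁ = I₂ω₂.
I₂ = 0.561 × 5.84 = 3.276 kg·m².
ω₂ = I₁ω₁ / I₂ = (5.840)(5.64 rad/s) / (3.276) = 10.05 rad/s.

ω₂ ≈ 10.1 rad/s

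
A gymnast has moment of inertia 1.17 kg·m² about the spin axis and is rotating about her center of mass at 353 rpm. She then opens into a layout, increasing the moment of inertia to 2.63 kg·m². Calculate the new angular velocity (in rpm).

Angular momentum about the spin axis is conserved since the torque about it is zero.
ω₂ = I₁ω₁ / I₂ = (1.170)(353 rpm) / (2.630) = 157.0 rpm.

ω₂ ≈ 157 rpm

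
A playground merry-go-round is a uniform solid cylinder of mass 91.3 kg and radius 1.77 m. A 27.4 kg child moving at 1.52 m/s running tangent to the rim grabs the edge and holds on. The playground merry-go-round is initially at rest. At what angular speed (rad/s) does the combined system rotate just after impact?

|ω_f| ≈ 0.322 rad/s

The axle reaction passes through the axle and exerts no torque about it; angular momentum about the axle is conserved through the impact.
I_p = ½(91.3)(1.77)² = 143.0 kg·m². Taking the sense of the child's angular momentum as positive, L_{child} = m v R = (27.4)(1.52)(1.77) = 73.72 kg·m²/s.
L_i = 0 + 73.72 = 73.72 kg·m²/s.
After sticking, I_f = I_p + m R² = 143.0 + (27.4)(1.77)² = 228.9 kg·m².
ω_f = L_i / I_f = 73.72 / 228.9 = 0.3221 rad/s.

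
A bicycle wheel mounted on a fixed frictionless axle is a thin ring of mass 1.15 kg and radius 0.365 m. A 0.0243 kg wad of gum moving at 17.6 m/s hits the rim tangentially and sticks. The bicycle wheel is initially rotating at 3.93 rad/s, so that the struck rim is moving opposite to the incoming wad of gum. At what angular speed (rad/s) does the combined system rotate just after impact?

About the axle the impulsive forces during the collision are internal, so angular momentum about that axis is conserved.
I_p = (1.15)(0.365)² = 0.1532 kg·m². Taking the sense of the wad of gum's angular momentum as positive, L_{wad} = m v R = (0.0243)(17.6)(0.365) = 0.1561 kg·m²/s.
L_i = −I_p ω_p + m v R = −(0.1532)(3.93) + 0.1561 = -0.4460 kg·m²/s.
After sticking, I_f = I_p + m R² = 0.1532 + (0.0243)(0.365)² = 0.1564 kg·m².
ω_f = L_i / I_f = -0.4460 / 0.1564 = -2.851 rad/s.

|ω_f| ≈ 2.85 rad/s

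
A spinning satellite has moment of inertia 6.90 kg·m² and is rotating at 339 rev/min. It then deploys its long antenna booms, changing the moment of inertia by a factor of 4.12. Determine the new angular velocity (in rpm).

ω₂ ≈ 82.3 rpm

No external torque acts about the spin axis, so angular momentum is conserved.
I₂ = 4.12 × 6.90 = 28.43 kg·m².
ω₂ = I₁ω₁ / I₂ = (6.900)(339 rpm) / (28.43) = 82.28 rpm.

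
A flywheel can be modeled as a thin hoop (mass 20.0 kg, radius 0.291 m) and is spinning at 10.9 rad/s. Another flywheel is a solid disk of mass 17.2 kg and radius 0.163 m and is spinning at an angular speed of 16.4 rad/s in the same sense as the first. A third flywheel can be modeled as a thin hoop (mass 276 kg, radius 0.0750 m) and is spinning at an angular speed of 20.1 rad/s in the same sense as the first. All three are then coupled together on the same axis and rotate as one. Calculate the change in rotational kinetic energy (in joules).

No external torque acts about the common axis, so total angular momentum is conserved.
Moments of inertia: I_A = (20.0)(0.291)² = 1.694 kg·m²; I_B = ½(17.2)(0.163)² = 0.2285 kg·m²; I_C = (276)(0.0750)² = 1.552 kg·m².
Taking A's sense as positive: L = (1.694)(10.9) + (0.2285)(16.4) + (1.552)(20.1) = 53.41 kg·m²·rad/s.
Combined I = 1.694 + 0.2285 + 1.552 = 3.475 kg·m².
ω_f = L / I = 53.41 / 3.475 = 15.37 rad/s.
KE_i = ½ΣIω² = 445.0 J; KE_f = ½(3.475)(15.37)² = 410.5 J.

ΔKE ≈ -34.4 J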